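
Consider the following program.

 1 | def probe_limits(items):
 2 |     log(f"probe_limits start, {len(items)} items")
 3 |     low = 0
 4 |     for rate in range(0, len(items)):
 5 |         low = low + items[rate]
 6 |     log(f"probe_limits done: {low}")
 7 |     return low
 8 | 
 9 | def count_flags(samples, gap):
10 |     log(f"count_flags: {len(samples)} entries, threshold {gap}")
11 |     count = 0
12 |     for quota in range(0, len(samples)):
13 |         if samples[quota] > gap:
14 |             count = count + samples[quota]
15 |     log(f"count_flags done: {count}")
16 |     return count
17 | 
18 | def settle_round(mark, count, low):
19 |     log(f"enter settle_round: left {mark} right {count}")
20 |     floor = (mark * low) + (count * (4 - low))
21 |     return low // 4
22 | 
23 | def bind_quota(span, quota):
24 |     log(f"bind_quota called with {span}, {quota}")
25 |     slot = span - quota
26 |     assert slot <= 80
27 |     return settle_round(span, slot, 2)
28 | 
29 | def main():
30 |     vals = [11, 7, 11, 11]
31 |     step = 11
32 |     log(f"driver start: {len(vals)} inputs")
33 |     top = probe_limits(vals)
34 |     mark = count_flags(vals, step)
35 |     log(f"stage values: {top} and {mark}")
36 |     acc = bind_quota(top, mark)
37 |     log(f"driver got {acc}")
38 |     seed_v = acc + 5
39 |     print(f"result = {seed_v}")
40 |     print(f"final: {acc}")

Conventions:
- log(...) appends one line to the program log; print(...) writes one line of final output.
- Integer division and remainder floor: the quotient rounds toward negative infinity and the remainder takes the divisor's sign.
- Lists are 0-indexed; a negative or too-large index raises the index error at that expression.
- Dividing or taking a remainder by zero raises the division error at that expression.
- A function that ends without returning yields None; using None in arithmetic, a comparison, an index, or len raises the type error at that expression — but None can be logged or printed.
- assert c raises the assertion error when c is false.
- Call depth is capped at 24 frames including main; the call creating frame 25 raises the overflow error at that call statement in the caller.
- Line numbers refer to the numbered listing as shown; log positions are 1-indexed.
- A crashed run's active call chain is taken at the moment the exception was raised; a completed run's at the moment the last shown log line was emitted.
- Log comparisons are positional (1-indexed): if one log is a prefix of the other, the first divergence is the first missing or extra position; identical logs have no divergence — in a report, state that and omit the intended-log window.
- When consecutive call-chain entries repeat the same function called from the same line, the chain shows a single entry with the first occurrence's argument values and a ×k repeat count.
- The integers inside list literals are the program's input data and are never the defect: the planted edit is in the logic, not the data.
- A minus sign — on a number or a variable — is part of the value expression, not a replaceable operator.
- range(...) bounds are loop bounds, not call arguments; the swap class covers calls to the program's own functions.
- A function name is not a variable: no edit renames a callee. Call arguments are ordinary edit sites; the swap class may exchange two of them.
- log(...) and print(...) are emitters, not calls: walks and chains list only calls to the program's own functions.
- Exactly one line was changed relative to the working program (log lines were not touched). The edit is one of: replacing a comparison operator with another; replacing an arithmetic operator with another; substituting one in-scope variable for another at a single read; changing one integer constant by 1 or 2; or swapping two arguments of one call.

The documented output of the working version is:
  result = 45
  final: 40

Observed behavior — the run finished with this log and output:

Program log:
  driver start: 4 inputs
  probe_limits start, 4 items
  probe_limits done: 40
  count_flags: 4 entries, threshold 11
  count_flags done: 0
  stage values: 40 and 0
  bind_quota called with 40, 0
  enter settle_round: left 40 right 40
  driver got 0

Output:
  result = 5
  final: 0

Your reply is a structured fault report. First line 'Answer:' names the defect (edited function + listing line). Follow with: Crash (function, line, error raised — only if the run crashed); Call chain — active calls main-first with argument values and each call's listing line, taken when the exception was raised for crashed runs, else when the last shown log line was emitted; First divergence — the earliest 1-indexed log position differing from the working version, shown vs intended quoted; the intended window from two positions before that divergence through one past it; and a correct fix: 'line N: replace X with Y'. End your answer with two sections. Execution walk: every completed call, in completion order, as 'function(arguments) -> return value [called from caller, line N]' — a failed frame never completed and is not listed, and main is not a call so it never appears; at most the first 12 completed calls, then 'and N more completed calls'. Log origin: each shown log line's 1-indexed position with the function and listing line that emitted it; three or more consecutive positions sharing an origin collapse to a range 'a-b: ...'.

Answer: the defect is in settle_round at line 21.
Core observation: The log first diverges at position 9: the faulty run prints 'driver got 0' where the working version prints 'driver got 40'.
Call chain: main.
First divergence: position 9 — shown 'driver got 0', intended 'driver got 40'.
Intended log window:
  7: bind_quota called with 40, 0
  8: enter settle_round: left 40 right 40
  9: driver got 40
Execution walk:
  probe_limits([11, 7, 11, 11]) -> 40  [called from main, line 33]
  count_flags([11, 7, 11, 11], 11) -> 0  [called from main, line 34]
  settle_round(40, 40, 2) -> 0  [called from bind_quota, line 27]
  bind_quota(40, 0) -> 0  [called from main, line 36]
Log origins:
  1: emitted by main (line 32)
  2: emitted by probe_limits (line 2)
  3: emitted by probe_limits (line 6)
  4: emitted by count_flags (line 10)
  5: emitted by count_flags (line 15)
  6: emitted by main (line 35)
  7: emitted by bind_quota (line 24)
  8: emitted by settle_round (line 19)
  9: emitted by main (line 37)
A correct fix: line 21: replace `low` with `floor`.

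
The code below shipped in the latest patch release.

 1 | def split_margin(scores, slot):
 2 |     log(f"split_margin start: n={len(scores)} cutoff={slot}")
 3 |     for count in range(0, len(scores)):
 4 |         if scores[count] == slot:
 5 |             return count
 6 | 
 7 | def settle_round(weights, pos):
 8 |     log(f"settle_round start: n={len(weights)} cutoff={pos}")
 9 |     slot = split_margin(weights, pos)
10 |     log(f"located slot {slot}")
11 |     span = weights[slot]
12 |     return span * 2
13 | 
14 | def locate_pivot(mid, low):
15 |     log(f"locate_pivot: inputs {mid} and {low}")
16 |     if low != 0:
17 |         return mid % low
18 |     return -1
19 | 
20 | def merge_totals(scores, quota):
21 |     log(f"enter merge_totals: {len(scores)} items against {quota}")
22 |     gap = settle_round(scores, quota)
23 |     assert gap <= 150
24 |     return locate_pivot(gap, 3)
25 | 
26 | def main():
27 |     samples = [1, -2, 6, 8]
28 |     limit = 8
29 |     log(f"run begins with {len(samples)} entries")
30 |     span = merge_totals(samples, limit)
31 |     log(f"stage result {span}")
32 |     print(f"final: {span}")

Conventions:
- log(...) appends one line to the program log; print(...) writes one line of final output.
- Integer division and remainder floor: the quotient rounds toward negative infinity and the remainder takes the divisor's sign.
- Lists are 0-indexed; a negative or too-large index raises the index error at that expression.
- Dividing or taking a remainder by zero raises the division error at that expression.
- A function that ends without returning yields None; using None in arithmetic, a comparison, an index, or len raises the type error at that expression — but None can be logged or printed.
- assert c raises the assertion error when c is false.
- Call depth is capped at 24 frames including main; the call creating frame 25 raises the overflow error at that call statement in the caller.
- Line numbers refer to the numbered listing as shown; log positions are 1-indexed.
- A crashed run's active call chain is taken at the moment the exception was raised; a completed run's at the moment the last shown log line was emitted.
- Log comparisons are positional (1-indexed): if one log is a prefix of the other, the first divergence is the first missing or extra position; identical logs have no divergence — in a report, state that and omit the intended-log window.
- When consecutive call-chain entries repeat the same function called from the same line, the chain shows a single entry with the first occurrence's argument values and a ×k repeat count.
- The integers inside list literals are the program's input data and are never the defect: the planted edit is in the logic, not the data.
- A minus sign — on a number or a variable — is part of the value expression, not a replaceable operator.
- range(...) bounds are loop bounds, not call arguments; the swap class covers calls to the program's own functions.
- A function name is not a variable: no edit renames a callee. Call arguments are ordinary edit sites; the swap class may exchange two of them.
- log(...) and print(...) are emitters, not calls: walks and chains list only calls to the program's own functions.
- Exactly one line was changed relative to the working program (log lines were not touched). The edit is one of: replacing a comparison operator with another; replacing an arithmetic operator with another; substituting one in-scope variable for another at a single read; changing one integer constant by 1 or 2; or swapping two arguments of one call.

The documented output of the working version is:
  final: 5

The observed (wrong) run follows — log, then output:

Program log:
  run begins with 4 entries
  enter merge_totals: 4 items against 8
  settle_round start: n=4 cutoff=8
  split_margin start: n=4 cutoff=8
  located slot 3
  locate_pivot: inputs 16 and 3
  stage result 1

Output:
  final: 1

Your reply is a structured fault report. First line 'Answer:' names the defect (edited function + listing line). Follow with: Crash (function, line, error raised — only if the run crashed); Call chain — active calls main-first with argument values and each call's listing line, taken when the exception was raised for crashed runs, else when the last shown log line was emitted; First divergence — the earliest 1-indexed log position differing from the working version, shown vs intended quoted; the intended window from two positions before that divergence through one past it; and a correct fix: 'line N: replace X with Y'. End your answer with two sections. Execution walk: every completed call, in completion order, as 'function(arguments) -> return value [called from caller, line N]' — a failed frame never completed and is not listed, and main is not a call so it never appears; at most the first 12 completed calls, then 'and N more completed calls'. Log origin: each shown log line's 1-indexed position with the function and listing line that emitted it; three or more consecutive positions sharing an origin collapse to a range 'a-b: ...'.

Answer: the defect is in locate_pivot at line 17.
The tell: At log position 7 the runs split — shown 'stage result 1', but the working version logs 'stage result 5'.
Call chain: main.
First divergence: position 7 — shown 'stage result 1', intended 'stage result 5'.
Intended log window:
  5: located slot 3
  6: locate_pivot: inputs 16 and 3
  7: stage result 5
Execution walk:
  split_margin([1, -2, 6, 8], 8) -> 3  [called from settle_round, line 9]
  settle_round([1, -2, 6, 8], 8) -> 16  [called from merge_totals, line 22]
  locate_pivot(16, 3) -> 1  [called from merge_totals, line 24]
  merge_totals([1, -2, 6, 8], 8) -> 1  [called from main, line 30]
Log origin:
  1: emitted by main (line 29)
  2: emitted by merge_totals (line 21)
  3: emitted by settle_round (line 8)
  4: emitted by split_margin (line 2)
  5: emitted by settle_round (line 10)
  6: emitted by locate_pivot (line 15)
  7: emitted by main (line 31)
A correct fix: line 17: replace `%` with `//`.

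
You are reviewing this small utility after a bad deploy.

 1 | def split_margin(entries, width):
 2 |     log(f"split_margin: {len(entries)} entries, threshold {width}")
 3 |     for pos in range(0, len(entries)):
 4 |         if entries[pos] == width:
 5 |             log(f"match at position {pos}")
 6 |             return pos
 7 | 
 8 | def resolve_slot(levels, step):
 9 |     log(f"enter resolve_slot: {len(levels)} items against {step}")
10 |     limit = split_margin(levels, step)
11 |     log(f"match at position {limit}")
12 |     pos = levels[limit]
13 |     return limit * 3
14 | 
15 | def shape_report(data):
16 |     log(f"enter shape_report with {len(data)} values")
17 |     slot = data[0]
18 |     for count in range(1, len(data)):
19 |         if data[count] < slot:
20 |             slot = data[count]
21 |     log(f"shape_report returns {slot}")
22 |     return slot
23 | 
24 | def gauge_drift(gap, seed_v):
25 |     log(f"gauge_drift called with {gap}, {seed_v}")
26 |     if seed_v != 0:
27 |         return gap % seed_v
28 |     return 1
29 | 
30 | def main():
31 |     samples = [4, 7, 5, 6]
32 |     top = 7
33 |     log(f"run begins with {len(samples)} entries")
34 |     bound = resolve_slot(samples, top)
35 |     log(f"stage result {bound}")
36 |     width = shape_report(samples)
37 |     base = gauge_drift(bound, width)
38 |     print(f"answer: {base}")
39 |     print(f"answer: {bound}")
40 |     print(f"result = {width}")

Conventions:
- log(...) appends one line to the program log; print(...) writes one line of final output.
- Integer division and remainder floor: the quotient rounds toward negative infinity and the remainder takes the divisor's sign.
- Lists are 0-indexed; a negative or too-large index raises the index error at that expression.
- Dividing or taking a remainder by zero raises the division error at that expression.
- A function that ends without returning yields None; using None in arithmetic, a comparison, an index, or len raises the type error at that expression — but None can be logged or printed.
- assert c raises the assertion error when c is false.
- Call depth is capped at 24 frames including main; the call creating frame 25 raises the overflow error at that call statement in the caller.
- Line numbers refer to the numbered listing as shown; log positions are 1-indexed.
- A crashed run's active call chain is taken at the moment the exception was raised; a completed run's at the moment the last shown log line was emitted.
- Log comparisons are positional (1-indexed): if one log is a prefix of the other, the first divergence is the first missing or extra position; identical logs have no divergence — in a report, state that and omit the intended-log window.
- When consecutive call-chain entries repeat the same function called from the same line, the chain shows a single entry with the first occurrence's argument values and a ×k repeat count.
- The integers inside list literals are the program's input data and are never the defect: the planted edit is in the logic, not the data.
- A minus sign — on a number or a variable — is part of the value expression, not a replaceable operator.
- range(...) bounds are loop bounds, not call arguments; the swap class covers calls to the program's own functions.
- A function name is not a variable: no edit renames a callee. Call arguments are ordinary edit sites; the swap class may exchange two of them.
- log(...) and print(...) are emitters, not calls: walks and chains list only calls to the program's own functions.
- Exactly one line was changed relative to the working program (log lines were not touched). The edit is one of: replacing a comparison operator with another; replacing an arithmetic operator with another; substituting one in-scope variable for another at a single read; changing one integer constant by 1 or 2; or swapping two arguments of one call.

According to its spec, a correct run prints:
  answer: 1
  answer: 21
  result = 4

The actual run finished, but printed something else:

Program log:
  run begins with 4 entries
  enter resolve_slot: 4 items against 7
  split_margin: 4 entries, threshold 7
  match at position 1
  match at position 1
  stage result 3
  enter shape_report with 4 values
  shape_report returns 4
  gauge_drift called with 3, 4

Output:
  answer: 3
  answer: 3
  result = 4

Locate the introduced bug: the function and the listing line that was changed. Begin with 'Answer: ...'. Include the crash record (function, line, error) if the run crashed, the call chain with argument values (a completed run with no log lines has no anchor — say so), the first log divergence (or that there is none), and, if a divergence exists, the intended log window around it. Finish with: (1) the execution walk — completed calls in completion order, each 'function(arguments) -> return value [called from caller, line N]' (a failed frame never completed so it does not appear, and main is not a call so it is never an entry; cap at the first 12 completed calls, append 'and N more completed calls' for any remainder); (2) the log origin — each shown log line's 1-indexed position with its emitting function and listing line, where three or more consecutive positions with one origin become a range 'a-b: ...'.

Answer: the defect is in resolve_slot at line 13.
Key fact: Log line 6 is where behavior first shows: 'stage result 3' appears instead of 'stage result 21'.
Call chain: main -> gauge_drift(3, 4) (called at line 37).
First divergence: position 6 — the shown line 'stage result 3' should read 'stage result 21'.
Intended log window:
  4: match at position 1
  5: match at position 1
  6: stage result 21
  7: enter shape_report with 4 values
Execution walk:
  split_margin([4, 7, 5, 6], 7) -> 1  [called from resolve_slot, line 10]
  resolve_slot([4, 7, 5, 6], 7) -> 3  [called from main, line 34]
  shape_report([4, 7, 5, 6]) -> 4  [called from main, line 36]
  gauge_drift(3, 4) -> 3  [called from main, line 37]
Origin of each log line:
  1: emitted by main (line 33)
  2: emitted by resolve_slot (line 9)
  3: emitted by split_margin (line 2)
  4: emitted by split_margin (line 5)
  5: emitted by resolve_slot (line 11)
  6: emitted by main (line 35)
  7: emitted by shape_report (line 16)
  8: emitted by shape_report (line 21)
  9: emitted by gauge_drift (line 25)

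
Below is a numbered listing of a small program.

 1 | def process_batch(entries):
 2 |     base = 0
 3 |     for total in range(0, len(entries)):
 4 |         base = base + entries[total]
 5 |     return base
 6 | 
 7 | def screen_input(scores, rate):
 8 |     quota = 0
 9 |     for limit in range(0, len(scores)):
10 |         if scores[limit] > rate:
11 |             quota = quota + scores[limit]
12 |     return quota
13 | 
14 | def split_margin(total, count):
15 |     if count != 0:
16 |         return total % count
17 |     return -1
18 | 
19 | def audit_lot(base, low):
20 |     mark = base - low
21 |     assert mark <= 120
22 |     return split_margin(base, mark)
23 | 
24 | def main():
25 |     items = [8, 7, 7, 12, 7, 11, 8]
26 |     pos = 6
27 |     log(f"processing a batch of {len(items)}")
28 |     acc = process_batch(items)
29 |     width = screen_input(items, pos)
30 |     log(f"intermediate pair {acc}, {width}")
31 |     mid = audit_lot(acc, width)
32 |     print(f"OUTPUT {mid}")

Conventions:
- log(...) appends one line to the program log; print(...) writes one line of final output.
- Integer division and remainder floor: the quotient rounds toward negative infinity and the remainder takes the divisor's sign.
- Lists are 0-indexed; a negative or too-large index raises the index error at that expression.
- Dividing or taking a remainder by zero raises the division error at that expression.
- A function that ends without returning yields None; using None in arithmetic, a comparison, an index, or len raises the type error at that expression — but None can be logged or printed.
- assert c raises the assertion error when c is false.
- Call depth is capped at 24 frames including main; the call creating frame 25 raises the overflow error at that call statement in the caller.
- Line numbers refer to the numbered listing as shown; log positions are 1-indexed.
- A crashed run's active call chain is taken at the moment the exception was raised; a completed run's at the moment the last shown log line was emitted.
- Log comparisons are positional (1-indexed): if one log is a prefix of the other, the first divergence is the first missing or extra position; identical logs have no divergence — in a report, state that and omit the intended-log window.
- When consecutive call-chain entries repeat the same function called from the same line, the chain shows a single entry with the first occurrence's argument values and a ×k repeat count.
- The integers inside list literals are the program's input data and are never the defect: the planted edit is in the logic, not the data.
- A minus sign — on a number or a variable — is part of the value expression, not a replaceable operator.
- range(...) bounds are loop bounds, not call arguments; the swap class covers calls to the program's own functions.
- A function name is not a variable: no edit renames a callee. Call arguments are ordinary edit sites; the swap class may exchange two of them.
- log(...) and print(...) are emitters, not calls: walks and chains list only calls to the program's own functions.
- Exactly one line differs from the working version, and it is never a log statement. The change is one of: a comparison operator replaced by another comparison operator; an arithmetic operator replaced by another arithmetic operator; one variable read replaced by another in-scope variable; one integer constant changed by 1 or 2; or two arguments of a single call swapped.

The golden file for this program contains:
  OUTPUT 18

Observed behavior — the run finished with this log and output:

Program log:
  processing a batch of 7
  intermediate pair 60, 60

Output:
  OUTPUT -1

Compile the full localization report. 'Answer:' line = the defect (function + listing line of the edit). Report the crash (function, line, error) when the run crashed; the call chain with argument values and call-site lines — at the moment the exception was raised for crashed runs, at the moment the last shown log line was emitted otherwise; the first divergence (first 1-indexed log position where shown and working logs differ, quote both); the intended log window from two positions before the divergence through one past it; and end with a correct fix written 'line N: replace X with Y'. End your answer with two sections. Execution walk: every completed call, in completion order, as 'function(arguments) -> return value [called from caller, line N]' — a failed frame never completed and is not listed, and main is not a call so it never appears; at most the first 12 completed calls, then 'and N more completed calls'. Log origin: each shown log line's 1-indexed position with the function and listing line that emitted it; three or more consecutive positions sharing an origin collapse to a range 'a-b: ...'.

Answer: the defect is in main at line 26.
The tell: The log first diverges at position 2: the faulty run prints 'intermediate pair 60, 60' where the working version prints 'intermediate pair 60, 39'.
Call chain: main.
First divergence: position 2 — the shown line 'intermediate pair 60, 60' should read 'intermediate pair 60, 39'.
Intended log window:
  1: processing a batch of 7
  2: intermediate pair 60, 39
Execution walk:
  process_batch([8, 7, 7, 12, 7, 11, 8]) -> 60  [called from main, line 28]
  screen_input([8, 7, 7, 12, 7, 11, 8], 6) -> 60  [called from main, line 29]
  split_margin(60, 0) -> -1  [called from audit_lot, line 22]
  audit_lot(60, 60) -> -1  [called from main, line 31]
Origin of each log line:
  1 — main, line 27
  2 — main, line 30
A correct fix: line 26: replace `6` with `7`.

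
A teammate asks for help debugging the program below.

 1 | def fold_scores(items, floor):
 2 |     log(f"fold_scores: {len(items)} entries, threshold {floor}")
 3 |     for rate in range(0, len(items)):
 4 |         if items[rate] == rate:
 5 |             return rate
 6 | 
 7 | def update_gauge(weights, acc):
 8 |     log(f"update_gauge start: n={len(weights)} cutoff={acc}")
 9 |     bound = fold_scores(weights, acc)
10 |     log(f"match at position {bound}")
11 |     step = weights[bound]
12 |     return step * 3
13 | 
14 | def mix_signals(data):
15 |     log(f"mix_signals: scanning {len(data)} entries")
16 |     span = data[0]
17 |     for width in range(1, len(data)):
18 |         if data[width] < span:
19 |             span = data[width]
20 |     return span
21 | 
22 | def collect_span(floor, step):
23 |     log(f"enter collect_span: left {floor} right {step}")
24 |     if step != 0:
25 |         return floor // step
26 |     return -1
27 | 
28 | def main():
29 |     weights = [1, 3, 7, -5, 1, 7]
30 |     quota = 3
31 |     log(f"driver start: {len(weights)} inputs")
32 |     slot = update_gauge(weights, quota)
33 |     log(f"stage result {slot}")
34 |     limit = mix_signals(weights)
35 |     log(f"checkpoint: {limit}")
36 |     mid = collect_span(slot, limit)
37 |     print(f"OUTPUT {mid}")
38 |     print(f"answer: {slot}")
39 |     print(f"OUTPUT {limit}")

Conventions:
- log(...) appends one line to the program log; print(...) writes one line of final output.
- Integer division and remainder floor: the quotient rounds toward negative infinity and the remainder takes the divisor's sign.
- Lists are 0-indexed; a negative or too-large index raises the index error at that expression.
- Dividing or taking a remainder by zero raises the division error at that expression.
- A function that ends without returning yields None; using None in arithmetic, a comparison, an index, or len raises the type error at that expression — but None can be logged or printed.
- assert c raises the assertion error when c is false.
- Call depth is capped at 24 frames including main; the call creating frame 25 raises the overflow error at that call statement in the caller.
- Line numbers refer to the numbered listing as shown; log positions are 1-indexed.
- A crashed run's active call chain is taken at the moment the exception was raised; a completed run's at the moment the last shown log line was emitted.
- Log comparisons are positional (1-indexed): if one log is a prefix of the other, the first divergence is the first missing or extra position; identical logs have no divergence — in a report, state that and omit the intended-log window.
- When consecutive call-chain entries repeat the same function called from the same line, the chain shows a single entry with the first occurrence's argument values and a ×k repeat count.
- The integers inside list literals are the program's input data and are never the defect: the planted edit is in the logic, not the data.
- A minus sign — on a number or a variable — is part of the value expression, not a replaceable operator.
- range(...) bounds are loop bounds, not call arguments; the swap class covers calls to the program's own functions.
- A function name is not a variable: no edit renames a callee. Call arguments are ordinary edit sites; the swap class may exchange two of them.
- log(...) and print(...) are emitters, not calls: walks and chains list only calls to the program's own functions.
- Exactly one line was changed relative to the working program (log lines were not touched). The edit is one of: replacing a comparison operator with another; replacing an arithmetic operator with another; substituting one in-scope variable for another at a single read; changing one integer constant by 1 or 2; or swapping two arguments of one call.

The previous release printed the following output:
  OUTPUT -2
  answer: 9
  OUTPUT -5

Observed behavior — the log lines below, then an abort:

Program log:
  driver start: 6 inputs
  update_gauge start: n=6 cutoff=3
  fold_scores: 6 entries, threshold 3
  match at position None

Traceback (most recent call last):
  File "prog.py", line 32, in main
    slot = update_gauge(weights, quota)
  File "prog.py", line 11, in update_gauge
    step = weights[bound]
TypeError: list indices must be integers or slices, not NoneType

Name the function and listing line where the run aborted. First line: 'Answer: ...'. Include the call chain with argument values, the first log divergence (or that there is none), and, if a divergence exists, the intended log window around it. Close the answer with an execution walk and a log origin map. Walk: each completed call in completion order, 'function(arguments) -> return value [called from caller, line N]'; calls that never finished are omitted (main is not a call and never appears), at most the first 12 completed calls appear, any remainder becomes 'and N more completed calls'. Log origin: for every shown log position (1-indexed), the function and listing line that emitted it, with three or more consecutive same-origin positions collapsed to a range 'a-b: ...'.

Answer: the error was raised in update_gauge, line 11.
Key observation: Position 4 is the first bad log line: 'match at position None' should read 'match at position 1'.
Call chain: main -> update_gauge([1, 3, 7, -5, 1, 7], 3) (called at line 32).
First divergence: position 4; shown 'match at position None' vs intended 'match at position 1'.
Intended log window:
  2: update_gauge start: n=6 cutoff=3
  3: fold_scores: 6 entries, threshold 3
  4: match at position 1
  5: stage result 9
Execution walk:
  fold_scores([1, 3, 7, -5, 1, 7], 3) -> None  [called from update_gauge, line 9]
Log origin:
  1: emitted by main (line 31)
  2: emitted by update_gauge (line 8)
  3: emitted by fold_scores (line 2)
  4: emitted by update_gauge (line 10)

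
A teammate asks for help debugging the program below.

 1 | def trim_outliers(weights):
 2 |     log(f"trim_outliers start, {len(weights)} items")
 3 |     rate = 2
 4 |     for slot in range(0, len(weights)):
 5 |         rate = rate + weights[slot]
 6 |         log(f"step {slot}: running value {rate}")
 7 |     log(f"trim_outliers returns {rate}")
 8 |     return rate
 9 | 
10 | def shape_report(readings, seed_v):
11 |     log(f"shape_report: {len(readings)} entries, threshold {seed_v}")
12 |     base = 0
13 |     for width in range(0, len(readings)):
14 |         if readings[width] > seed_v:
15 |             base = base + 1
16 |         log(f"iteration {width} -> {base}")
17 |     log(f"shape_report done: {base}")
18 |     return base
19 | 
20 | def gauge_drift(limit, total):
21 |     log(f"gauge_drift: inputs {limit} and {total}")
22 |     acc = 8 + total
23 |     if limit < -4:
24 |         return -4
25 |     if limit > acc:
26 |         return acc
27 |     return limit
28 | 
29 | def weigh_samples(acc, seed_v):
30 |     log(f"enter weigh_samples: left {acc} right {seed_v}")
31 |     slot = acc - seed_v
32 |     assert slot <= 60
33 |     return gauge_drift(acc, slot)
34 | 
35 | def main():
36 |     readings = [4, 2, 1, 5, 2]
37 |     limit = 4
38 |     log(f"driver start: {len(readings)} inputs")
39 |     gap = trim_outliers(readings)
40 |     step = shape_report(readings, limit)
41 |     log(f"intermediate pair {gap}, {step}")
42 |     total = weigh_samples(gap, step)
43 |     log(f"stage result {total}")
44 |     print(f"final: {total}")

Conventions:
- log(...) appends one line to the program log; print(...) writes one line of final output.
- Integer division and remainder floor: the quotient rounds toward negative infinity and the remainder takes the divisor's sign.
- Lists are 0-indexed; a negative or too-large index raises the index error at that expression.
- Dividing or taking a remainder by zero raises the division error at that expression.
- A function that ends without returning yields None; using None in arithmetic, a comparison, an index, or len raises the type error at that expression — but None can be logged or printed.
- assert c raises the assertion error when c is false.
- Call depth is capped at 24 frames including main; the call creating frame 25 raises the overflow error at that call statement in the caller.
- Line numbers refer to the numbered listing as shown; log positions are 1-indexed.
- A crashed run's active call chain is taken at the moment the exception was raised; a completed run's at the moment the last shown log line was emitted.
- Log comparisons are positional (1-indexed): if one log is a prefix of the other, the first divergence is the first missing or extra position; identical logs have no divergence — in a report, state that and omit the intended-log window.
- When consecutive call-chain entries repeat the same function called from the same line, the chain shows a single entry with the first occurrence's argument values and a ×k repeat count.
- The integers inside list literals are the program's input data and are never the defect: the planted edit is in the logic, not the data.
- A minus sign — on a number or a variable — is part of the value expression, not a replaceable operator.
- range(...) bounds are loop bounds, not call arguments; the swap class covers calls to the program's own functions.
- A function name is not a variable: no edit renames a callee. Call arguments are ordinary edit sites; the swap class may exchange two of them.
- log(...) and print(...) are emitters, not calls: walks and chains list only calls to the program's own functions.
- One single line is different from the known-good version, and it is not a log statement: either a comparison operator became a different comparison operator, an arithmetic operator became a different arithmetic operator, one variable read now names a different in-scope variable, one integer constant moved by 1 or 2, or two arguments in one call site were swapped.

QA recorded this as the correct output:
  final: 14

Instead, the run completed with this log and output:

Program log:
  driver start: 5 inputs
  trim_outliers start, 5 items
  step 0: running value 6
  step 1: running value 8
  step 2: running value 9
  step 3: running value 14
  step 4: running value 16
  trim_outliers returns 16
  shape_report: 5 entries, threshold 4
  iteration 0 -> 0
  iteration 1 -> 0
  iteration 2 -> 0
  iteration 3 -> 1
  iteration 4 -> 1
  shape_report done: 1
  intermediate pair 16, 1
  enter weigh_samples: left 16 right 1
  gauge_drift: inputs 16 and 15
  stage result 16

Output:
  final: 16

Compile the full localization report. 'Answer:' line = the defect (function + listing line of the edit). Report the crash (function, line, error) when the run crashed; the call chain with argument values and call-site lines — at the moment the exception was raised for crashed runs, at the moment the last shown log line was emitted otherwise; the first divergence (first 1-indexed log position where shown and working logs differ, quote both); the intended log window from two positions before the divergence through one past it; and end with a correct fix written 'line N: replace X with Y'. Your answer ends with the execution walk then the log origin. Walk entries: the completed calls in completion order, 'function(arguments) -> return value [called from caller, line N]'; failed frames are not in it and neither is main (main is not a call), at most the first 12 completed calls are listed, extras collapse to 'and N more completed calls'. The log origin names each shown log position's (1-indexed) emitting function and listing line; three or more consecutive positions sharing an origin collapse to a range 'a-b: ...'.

Answer: the defect is in trim_outliers at line 3.
The tell: At log position 3 the runs split — shown 'step 0: running value 6', but the working version logs 'step 0: running value 4'.
Call chain: main.
First divergence: at position 3 the run shows 'step 0: running value 6' where the working version logs 'step 0: running value 4'.
Intended log window:
  1: driver start: 5 inputs
  2: trim_outliers start, 5 items
  3: step 0: running value 4
  4: step 1: running value 6
Execution walk:
  trim_outliers([4, 2, 1, 5, 2]) -> 16  [called from main, line 39]
  shape_report([4, 2, 1, 5, 2], 4) -> 1  [called from main, line 40]
  gauge_drift(16, 15) -> 16  [called from weigh_samples, line 33]
  weigh_samples(16, 1) -> 16  [called from main, line 42]
Log line origins:
  1: logged in main at line 38
  2: logged in trim_outliers at line 2
  3-7: logged in trim_outliers at line 6
  8: logged in trim_outliers at line 7
  9: logged in shape_report at line 11
  10-14: logged in shape_report at line 16
  15: logged in shape_report at line 17
  16: logged in main at line 41
  17: logged in weigh_samples at line 30
  18: logged in gauge_drift at line 21
  19: logged in main at line 43
A correct fix: line 3: replace `2` with `0`.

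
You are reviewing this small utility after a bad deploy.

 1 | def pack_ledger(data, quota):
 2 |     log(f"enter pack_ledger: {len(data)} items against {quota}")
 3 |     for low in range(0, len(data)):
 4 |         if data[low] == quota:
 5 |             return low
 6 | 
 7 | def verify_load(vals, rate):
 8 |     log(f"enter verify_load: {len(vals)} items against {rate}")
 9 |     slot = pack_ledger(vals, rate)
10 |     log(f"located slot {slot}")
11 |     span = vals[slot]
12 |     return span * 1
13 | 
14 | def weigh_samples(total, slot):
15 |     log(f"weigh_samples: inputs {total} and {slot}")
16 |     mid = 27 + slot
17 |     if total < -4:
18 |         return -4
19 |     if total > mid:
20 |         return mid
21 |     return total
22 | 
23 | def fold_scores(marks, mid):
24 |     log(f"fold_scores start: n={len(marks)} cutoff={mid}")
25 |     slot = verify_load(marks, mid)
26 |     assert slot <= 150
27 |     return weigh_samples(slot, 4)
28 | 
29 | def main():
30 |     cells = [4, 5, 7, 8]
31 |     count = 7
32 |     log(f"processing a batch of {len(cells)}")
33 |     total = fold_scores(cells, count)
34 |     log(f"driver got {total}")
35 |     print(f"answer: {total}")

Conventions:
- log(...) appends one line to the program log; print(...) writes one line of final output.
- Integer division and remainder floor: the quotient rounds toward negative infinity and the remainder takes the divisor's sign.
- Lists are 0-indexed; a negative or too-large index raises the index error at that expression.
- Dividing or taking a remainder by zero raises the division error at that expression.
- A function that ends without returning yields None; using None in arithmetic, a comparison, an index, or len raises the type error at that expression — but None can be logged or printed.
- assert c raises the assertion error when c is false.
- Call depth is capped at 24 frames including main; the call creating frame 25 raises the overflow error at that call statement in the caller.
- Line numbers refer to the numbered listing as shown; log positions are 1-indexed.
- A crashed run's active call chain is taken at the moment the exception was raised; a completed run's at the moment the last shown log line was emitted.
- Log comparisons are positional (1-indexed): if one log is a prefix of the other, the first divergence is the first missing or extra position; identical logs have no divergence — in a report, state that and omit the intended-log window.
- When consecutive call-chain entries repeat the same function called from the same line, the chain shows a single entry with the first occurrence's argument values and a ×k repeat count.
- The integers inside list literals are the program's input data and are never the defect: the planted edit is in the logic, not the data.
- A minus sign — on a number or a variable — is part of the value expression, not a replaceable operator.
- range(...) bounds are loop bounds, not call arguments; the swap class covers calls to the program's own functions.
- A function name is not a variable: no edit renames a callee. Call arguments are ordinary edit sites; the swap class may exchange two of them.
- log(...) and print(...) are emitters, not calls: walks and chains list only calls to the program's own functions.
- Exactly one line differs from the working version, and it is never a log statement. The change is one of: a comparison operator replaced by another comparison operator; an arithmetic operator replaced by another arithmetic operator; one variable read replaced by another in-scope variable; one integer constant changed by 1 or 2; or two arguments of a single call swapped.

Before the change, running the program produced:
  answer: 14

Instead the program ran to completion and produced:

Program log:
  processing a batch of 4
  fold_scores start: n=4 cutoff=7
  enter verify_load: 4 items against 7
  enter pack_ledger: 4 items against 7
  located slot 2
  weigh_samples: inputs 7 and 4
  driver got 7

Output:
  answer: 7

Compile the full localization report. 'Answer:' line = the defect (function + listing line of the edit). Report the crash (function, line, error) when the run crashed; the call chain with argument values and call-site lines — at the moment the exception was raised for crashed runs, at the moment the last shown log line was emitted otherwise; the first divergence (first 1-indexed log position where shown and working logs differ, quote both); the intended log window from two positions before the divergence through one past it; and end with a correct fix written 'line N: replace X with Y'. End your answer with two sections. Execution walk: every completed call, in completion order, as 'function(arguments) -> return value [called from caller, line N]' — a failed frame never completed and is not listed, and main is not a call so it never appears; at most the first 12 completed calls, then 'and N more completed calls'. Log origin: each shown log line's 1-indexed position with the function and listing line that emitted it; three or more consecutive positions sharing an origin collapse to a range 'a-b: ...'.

Answer: the defect is in verify_load at line 12.
Core observation: The log first diverges at position 6: the faulty run prints 'weigh_samples: inputs 7 and 4' where the working version prints 'weigh_samples: inputs 14 and 4'.
Call chain: main.
First divergence: position 6 — shown 'weigh_samples: inputs 7 and 4', intended 'weigh_samples: inputs 14 and 4'.
Intended log window:
  4: enter pack_ledger: 4 items against 7
  5: located slot 2
  6: weigh_samples: inputs 14 and 4
  7: driver got 14
Execution walk:
  pack_ledger([4, 5, 7, 8], 7) -> 2  [called from verify_load, line 9]
  verify_load([4, 5, 7, 8], 7) -> 7  [called from fold_scores, line 25]
  weigh_samples(7, 4) -> 7  [called from fold_scores, line 27]
  fold_scores([4, 5, 7, 8], 7) -> 7  [called from main, line 33]
Origin of each log line:
  1 — main, line 32
  2 — fold_scores, line 24
  3 — verify_load, line 8
  4 — pack_ledger, line 2
  5 — verify_load, line 10
  6 — weigh_samples, line 15
  7 — main, line 34
A correct fix: line 12: replace `1` with `2`.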